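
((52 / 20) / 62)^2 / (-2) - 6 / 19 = -1156411 / 3651800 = -0.32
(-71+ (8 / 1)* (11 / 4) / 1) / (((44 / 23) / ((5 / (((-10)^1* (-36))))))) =-1127 / 3168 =-0.36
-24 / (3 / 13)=-104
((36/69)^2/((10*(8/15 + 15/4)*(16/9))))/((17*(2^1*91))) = 243/210319291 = 0.00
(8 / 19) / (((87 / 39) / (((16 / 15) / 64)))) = 26 / 8265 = 0.00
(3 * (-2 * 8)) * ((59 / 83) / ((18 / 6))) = -944 / 83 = -11.37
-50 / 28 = -25 / 14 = -1.79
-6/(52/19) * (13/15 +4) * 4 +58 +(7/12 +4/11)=139597/8580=16.27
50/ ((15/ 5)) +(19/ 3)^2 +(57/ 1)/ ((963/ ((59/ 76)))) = 218885/ 3852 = 56.82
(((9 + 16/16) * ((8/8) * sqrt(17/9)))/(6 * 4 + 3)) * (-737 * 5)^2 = 135792250 * sqrt(17)/81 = 6912170.25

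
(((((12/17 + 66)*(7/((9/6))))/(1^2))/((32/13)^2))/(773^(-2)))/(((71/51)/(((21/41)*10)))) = 42083910704745/372608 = 112944195.25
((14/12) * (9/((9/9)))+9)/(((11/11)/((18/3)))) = 117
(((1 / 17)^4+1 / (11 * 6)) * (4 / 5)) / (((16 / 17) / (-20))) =-83587 / 324258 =-0.26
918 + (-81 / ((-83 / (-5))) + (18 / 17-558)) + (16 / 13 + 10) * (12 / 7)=48205851 / 128401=375.43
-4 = -4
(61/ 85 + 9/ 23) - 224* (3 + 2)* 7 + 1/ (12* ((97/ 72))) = -1486516374/ 189635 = -7838.83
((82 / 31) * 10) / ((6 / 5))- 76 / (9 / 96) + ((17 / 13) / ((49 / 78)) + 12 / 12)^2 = -779.13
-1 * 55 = -55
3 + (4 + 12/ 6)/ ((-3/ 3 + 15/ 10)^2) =27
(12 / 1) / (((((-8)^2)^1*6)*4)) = 1 / 128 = 0.01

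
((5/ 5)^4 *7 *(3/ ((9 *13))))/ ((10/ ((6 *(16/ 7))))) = 16/ 65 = 0.25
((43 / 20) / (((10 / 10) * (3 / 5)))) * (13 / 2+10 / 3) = 2537 / 72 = 35.24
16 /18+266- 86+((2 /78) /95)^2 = 827688767 /4575675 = 180.89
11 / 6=1.83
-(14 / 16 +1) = -15 / 8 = -1.88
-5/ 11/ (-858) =0.00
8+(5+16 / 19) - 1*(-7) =396 / 19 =20.84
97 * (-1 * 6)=-582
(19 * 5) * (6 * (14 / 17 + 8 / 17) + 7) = 23845 / 17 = 1402.65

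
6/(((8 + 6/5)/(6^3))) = 3240/23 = 140.87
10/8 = 5/4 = 1.25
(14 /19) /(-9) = -0.08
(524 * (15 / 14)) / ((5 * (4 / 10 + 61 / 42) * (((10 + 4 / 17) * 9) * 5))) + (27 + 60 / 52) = 12444440 / 439959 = 28.29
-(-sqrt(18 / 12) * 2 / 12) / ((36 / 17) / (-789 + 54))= -70.85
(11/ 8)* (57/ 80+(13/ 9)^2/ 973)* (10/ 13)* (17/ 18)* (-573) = -160935837337/ 393434496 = -409.05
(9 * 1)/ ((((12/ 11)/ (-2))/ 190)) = -3135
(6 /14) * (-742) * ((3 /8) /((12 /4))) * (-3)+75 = 777 /4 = 194.25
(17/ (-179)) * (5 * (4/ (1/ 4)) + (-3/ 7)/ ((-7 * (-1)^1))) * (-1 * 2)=133178/ 8771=15.18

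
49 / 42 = 1.17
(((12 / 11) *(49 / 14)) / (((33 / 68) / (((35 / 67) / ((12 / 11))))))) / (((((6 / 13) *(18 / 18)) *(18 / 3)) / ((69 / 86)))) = 1245335 / 1140876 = 1.09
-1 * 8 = -8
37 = 37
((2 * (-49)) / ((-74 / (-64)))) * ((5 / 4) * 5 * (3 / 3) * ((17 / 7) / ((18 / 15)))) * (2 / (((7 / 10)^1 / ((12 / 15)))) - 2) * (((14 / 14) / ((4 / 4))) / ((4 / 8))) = -68000 / 111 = -612.61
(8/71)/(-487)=-8/34577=-0.00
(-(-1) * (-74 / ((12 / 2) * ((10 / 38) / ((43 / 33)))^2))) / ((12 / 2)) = -24697093 / 490050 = -50.40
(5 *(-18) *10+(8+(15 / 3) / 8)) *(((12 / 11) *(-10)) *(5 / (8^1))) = 534825 / 88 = 6077.56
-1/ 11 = -0.09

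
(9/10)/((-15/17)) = -51/50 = -1.02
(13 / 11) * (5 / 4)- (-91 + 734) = -28227 / 44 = -641.52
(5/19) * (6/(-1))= -30/19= -1.58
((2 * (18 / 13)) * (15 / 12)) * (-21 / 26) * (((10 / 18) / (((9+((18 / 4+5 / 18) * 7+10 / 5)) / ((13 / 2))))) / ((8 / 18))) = -1701 / 3328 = -0.51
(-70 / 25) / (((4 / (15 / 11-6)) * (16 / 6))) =1071 / 880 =1.22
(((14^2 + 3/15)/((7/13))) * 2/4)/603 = 1417/4690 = 0.30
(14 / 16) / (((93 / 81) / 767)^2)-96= 3001300719 / 7688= 390387.71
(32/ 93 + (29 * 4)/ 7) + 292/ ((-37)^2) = 15265520/ 891219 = 17.13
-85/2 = -42.50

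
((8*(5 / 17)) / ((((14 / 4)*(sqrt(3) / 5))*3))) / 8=50*sqrt(3) / 1071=0.08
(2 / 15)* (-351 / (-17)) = 234 / 85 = 2.75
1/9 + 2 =19/9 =2.11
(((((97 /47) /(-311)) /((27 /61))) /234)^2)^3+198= 122826591875568887956302310627349817065537275640857 /620336322603883272506577326184014078481628577856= 198.00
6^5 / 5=7776 / 5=1555.20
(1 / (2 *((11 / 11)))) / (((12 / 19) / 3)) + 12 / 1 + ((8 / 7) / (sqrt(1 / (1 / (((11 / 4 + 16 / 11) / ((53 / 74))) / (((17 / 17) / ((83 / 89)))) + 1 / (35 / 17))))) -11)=8 *sqrt(78630691455470) / 151542181 + 27 / 8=3.84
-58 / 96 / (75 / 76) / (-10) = 551 / 9000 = 0.06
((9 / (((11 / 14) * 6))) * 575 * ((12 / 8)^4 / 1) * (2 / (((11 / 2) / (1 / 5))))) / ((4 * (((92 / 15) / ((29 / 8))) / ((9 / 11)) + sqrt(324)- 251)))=-109404675 / 250047952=-0.44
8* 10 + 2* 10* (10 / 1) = 280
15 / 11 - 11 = -106 / 11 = -9.64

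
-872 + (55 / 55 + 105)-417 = -1183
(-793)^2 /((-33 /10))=-190560.30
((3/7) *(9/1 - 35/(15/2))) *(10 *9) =1170/7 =167.14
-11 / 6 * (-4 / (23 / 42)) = 308 / 23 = 13.39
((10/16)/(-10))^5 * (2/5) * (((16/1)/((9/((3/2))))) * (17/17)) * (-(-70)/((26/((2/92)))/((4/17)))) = -7/499679232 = -0.00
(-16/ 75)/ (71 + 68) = -16/ 10425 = -0.00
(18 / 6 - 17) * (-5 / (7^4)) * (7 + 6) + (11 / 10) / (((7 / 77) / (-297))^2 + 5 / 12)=92103371144 / 30507824585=3.02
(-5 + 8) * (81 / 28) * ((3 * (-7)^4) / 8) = 250047 / 32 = 7813.97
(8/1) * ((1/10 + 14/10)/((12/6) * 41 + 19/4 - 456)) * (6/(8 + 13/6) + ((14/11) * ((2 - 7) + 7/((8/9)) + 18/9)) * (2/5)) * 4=-1978848/4955335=-0.40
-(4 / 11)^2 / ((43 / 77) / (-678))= 75936 / 473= 160.54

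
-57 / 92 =-0.62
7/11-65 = -708/11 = -64.36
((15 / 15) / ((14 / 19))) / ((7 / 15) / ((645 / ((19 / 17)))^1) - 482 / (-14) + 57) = 0.01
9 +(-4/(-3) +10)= 61/3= 20.33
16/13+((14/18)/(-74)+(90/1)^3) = 6311692565/8658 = 729001.22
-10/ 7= -1.43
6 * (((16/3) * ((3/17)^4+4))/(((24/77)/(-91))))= -9365976620/250563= -37379.73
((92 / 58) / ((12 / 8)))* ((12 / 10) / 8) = 23 / 145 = 0.16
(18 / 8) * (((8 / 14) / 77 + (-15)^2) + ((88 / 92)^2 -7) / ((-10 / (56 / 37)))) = 2898863631 / 5702620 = 508.34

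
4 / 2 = 2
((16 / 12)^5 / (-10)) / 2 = -256 / 1215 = -0.21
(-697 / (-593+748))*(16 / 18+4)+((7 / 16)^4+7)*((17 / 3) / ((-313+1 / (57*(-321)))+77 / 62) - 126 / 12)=-1241538787999294609 / 12933125141299200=-96.00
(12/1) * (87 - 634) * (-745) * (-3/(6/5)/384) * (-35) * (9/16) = 641836125/1024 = 626793.09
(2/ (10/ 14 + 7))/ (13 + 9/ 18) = 14/ 729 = 0.02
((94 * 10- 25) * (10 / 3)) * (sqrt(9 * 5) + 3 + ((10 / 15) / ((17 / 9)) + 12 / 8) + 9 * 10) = 9150 * sqrt(5) + 4918125 / 17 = 309761.49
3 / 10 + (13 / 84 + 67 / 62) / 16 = 78581 / 208320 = 0.38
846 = 846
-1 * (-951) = 951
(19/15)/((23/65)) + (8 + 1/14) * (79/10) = 650543/9660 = 67.34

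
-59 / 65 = -0.91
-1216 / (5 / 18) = -21888 / 5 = -4377.60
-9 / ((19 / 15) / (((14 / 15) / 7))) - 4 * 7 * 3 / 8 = -435 / 38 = -11.45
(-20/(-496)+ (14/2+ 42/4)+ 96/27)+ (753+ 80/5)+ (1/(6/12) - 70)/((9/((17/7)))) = 6028885/7812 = 771.75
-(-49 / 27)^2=-2401 / 729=-3.29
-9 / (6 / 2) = -3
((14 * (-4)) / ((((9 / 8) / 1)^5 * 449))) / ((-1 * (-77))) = -0.00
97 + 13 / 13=98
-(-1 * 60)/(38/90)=2700/19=142.11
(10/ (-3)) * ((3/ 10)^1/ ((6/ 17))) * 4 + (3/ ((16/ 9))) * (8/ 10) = -599/ 60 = -9.98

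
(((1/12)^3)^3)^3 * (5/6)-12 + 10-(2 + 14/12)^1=-4258487110991240738540196200443/824223311804756271975521845248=-5.17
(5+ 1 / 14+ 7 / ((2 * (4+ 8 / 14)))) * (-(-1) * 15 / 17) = 39225 / 7616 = 5.15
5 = 5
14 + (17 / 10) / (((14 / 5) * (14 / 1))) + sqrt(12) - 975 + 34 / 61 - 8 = -964.94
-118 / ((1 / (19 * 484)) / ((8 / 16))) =-542564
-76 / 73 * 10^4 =-760000 / 73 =-10410.96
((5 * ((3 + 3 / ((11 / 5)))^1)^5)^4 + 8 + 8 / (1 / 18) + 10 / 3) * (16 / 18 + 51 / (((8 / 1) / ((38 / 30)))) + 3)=17020444417464893566963146603287906768731 / 363284997263582404968540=46851492755467863.24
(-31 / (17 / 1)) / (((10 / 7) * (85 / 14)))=-1519 / 7225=-0.21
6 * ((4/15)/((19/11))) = 88/95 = 0.93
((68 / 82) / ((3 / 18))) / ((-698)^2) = 51 / 4993841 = 0.00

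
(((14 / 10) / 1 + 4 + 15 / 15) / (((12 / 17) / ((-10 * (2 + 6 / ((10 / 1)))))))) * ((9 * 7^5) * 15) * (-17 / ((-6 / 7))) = -10608175032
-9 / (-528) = 3 / 176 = 0.02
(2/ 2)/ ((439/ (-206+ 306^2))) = 93430/ 439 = 212.82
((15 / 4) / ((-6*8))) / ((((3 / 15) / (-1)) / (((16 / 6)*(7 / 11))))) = 175 / 264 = 0.66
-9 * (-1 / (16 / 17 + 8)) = 1.01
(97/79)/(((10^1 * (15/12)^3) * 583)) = 3104/28785625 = 0.00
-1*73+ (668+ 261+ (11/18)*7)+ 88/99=5167/6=861.17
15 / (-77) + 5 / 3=340 / 231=1.47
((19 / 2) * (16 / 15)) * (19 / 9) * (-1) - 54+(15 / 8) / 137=-11153063 / 147960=-75.38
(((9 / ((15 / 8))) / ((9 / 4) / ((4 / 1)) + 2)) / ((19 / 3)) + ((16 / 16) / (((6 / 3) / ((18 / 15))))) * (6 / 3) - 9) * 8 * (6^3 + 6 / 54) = -30320216 / 2337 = -12973.99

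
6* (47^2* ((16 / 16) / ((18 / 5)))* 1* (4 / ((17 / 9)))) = 7796.47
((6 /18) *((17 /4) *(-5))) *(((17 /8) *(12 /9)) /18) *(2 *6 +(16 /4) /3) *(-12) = 14450 /81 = 178.40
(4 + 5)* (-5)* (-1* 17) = 765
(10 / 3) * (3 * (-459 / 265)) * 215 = -197370 / 53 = -3723.96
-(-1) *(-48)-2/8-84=-529/4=-132.25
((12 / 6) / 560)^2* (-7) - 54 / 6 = -100801 / 11200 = -9.00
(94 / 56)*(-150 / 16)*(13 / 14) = -45825 / 3136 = -14.61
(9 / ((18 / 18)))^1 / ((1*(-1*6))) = -3 / 2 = -1.50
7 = 7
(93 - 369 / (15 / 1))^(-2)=25 / 116964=0.00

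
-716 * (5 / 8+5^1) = -8055 / 2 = -4027.50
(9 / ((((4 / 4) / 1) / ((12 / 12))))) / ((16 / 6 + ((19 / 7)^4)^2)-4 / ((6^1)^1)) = 5764801 / 1888343627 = 0.00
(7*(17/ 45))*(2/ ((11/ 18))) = 476/ 55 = 8.65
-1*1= -1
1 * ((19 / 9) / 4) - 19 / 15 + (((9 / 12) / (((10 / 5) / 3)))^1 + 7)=2659 / 360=7.39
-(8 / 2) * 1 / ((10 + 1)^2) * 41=-164 / 121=-1.36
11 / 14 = 0.79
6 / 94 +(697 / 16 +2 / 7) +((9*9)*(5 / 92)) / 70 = 5324133 / 121072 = 43.97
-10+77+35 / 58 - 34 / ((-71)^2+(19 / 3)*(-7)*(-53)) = 10866312 / 160747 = 67.60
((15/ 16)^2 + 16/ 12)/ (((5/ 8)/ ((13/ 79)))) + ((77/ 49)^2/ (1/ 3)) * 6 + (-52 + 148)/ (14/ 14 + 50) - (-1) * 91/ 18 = 4924723813/ 94762080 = 51.97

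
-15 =-15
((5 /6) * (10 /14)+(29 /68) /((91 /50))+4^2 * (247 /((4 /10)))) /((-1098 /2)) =-6550990 /363987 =-18.00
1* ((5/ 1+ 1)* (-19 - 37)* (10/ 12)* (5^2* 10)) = -70000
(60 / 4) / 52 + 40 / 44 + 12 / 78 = 1.35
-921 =-921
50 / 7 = 7.14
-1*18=-18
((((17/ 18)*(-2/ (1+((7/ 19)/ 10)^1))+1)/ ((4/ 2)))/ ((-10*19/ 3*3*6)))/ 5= 0.00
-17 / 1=-17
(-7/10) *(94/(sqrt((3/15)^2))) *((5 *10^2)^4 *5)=-102812500000000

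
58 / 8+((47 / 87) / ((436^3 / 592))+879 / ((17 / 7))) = 1414259097239 / 3830695782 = 369.19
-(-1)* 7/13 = 7/13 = 0.54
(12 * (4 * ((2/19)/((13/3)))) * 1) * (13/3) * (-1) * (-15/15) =96/19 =5.05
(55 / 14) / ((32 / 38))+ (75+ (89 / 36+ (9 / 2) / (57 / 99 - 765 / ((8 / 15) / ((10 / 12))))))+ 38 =152778163721 / 1271735136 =120.13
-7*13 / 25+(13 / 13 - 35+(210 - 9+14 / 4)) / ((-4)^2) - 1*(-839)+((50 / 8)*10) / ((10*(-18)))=6088817 / 7200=845.67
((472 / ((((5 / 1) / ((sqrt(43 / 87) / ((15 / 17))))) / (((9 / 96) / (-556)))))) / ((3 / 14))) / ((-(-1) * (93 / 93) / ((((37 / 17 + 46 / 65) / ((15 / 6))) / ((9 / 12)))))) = -1316231 * sqrt(3741) / 884300625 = -0.09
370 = 370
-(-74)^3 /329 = 405224 /329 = 1231.68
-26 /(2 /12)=-156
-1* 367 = -367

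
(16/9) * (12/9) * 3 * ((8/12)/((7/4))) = 512/189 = 2.71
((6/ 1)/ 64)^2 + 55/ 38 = 28331/ 19456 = 1.46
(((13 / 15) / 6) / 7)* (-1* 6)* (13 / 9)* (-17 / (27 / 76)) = 8.56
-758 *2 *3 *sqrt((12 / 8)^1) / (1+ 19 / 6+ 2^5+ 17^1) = -13644 *sqrt(6) / 319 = -104.77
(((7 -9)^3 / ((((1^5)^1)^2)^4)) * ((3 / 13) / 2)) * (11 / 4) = -33 / 13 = -2.54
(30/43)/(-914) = -0.00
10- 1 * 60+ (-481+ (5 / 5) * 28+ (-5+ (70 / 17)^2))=-141912 / 289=-491.04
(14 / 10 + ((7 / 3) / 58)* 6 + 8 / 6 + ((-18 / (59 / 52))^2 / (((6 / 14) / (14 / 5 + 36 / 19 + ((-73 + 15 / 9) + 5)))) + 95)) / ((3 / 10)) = -2077193658382 / 17262279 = -120331.37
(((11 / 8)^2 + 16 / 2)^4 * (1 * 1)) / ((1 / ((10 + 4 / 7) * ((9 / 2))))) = 53463707682093 / 117440512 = 455240.76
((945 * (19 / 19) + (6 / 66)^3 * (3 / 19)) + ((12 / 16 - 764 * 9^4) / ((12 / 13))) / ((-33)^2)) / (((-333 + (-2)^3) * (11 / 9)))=14717663155 / 1517744624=9.70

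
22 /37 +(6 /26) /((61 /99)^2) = 2152117 /1789801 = 1.20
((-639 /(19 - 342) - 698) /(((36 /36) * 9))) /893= -224815 /2595951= -0.09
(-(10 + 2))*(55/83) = -660/83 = -7.95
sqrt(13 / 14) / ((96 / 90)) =15* sqrt(182) / 224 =0.90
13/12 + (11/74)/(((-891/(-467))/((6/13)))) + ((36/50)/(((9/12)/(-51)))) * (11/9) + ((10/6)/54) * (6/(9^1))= -686104747/11688300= -58.70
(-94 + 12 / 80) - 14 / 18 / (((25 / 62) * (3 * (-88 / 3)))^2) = -1022033227 / 10890000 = -93.85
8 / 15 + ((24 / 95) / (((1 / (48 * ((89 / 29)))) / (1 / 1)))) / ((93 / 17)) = 1879624 / 256215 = 7.34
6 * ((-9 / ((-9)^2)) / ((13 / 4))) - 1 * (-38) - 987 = -949.21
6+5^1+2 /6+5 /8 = 287 /24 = 11.96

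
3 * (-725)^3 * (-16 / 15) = 1219450000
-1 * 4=-4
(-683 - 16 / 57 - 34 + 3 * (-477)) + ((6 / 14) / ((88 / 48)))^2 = -725999440 / 337953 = -2148.23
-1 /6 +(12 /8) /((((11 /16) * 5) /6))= 809 /330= 2.45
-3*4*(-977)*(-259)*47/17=-8395073.65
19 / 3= 6.33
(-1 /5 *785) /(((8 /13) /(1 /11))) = -2041 /88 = -23.19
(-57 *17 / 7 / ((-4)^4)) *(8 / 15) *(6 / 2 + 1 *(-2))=-323 / 1120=-0.29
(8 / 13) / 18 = 0.03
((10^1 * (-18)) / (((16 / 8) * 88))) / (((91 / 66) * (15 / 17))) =-153 / 182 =-0.84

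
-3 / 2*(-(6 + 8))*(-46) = -966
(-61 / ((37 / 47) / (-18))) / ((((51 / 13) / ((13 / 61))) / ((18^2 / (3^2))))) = 1715688 / 629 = 2727.64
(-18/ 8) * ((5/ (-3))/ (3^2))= 5/ 12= 0.42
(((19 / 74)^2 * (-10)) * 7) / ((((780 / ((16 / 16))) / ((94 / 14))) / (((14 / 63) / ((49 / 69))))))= -0.01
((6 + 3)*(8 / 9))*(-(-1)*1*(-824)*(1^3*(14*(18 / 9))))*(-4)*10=7383040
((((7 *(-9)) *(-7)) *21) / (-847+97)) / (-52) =3087 / 13000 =0.24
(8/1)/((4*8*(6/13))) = 13/24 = 0.54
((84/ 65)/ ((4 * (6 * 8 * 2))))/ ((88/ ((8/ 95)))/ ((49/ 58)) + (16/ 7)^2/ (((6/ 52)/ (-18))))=343/ 43001920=0.00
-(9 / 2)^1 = -9 / 2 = -4.50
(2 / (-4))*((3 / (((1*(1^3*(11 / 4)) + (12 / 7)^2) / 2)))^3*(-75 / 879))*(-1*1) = -813189888 / 16246215655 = -0.05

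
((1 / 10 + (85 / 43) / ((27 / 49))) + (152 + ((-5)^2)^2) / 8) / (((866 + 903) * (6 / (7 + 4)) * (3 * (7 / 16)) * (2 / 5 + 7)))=51499019 / 4787428779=0.01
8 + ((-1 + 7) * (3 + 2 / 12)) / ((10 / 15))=73 / 2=36.50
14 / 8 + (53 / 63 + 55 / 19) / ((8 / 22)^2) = 143657 / 4788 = 30.00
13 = 13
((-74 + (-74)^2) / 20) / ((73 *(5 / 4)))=74 / 25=2.96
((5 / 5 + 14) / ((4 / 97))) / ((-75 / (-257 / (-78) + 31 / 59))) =-1705357 / 92040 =-18.53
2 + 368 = 370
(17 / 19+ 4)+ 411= 415.89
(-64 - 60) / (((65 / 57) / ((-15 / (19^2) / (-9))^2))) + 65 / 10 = 3476273 / 535002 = 6.50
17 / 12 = 1.42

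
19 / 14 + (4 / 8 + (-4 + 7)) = 34 / 7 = 4.86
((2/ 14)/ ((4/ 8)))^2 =4/ 49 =0.08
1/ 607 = 0.00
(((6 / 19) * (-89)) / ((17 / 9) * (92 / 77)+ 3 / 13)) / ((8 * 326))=-2405403 / 555254936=-0.00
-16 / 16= -1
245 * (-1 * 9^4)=-1607445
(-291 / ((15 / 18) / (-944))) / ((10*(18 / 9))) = 412056 / 25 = 16482.24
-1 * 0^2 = 0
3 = 3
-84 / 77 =-12 / 11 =-1.09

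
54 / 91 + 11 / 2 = 1109 / 182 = 6.09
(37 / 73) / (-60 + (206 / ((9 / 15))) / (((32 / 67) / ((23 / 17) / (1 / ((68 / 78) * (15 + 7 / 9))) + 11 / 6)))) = 33696 / 972990355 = 0.00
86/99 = 0.87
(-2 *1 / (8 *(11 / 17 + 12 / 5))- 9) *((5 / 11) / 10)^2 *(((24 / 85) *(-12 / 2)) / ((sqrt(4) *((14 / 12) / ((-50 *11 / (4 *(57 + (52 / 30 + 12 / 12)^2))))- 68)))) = -285798375 / 1232527052372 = -0.00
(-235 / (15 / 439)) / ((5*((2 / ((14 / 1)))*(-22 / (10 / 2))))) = 144431 / 66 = 2188.35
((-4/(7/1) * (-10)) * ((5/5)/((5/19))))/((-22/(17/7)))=-1292/539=-2.40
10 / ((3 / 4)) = 40 / 3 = 13.33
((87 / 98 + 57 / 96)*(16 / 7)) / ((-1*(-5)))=2323 / 3430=0.68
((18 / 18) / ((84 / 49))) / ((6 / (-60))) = -35 / 6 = -5.83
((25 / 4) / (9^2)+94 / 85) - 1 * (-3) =4.18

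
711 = 711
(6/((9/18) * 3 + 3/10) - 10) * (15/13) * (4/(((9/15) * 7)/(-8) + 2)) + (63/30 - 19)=-289623/7670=-37.76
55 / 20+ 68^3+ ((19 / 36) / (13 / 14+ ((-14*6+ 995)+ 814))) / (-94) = 6427643087089 / 20441898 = 314434.75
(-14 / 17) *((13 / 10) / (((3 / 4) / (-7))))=2548 / 255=9.99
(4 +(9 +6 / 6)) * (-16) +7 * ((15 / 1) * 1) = -119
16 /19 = 0.84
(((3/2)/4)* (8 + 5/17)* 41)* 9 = 156087/136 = 1147.70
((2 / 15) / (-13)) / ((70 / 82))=-82 / 6825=-0.01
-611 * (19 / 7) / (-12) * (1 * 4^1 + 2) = 11609 / 14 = 829.21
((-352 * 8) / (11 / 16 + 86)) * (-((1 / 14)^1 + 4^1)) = 67584 / 511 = 132.26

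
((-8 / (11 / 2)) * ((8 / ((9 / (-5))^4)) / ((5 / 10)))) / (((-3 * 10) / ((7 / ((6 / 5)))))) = 280000 / 649539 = 0.43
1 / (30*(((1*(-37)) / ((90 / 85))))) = -3 / 3145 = -0.00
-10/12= -5/6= -0.83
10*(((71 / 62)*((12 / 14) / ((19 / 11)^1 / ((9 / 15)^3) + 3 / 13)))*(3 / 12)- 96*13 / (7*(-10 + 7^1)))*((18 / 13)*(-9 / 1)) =-51074853345 / 6893222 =-7409.43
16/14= 8/7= 1.14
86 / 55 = 1.56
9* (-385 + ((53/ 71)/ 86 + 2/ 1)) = -21046905/ 6106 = -3446.92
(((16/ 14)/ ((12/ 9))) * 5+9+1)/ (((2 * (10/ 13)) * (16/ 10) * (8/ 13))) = 4225/ 448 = 9.43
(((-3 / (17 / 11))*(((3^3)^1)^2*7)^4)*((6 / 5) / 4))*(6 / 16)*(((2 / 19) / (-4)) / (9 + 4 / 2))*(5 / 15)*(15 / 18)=2034339951272643 / 20672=98410407859.55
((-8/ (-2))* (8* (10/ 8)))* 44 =1760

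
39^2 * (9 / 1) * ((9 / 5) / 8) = 123201 / 40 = 3080.02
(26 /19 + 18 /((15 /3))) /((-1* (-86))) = 236 /4085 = 0.06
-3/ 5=-0.60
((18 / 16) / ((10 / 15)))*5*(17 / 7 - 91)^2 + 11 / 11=3243424 / 49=66192.33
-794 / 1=-794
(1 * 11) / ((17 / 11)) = 121 / 17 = 7.12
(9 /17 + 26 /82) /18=295 /6273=0.05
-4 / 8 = -1 / 2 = -0.50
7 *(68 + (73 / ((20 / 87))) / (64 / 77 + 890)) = 656438069 / 1371880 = 478.50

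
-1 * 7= -7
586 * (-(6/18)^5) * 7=-4102/243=-16.88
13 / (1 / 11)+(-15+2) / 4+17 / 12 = 847 / 6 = 141.17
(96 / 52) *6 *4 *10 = 5760 / 13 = 443.08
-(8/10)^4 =-256/625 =-0.41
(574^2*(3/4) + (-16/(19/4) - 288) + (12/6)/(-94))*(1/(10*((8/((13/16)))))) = 2506.72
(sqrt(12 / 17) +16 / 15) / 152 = sqrt(51) / 1292 +2 / 285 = 0.01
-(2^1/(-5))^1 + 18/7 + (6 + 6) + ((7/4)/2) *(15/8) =37211/2240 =16.61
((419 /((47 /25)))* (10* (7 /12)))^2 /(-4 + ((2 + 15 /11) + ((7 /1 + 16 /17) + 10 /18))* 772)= 5027079509375 /27220464352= 184.68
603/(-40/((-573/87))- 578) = -1.05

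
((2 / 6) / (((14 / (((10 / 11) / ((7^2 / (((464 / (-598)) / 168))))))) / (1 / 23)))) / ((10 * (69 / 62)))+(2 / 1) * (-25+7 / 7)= -5413980749075 / 112791265587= -48.00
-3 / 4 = -0.75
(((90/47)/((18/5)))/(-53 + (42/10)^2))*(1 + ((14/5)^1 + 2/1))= -3625/41548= -0.09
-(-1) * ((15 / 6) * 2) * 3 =15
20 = 20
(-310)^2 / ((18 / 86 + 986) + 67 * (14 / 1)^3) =4132300 / 7947871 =0.52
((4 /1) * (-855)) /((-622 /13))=22230 /311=71.48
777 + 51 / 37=28800 / 37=778.38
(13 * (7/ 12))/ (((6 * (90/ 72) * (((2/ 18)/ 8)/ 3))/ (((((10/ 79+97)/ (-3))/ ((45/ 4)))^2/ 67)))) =342887586496/ 12701215125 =27.00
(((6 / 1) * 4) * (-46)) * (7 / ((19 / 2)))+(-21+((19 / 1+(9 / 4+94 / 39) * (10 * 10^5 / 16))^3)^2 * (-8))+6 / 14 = -2286852870508693096385359887858080973545636432 / 467992920213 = -4886511679424265881347075000000000.00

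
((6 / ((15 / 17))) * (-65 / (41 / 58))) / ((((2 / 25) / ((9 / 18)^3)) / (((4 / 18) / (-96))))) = 160225 / 70848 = 2.26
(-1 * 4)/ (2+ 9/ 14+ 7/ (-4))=-112/ 25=-4.48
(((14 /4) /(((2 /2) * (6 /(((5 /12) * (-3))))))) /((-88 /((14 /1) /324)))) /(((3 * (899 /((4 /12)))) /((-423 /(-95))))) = 2303 /11688323328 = 0.00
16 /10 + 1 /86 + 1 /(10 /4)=173 /86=2.01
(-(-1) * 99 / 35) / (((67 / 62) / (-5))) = -6138 / 469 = -13.09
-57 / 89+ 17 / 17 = 0.36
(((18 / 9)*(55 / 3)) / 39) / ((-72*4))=-55 / 16848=-0.00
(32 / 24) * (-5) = -20 / 3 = -6.67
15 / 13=1.15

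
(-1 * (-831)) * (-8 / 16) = -831 / 2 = -415.50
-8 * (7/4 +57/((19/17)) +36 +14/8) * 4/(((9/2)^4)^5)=-3036676096/12157665459056928801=-0.00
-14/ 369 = -0.04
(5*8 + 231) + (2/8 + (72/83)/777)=23324341/85988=271.25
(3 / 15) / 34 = 1 / 170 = 0.01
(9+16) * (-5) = -125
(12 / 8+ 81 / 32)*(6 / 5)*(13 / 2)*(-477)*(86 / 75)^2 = -493022907 / 25000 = -19720.92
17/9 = 1.89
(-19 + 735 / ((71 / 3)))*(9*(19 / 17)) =146376 / 1207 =121.27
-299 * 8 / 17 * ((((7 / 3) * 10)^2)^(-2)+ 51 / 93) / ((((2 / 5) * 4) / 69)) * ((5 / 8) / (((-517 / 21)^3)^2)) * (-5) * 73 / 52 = 1689145841580446781 / 25762846095080104609280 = 0.00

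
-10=-10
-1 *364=-364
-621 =-621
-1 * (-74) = 74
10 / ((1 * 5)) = 2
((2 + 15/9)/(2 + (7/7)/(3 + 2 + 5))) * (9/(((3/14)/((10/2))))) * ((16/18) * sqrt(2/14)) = 8800 * sqrt(7)/189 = 123.19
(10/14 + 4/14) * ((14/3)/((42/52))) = 52/9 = 5.78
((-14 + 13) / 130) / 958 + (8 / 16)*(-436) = -27149721 / 124540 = -218.00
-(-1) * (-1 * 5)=-5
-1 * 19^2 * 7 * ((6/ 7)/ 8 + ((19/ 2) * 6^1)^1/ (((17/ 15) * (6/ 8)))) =-11541531/ 68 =-169728.40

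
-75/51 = -25/17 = -1.47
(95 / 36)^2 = 9025 / 1296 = 6.96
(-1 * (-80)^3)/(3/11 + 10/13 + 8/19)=55644160/159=349963.27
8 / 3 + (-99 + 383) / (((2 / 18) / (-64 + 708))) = 4938200 / 3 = 1646066.67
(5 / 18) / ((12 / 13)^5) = 1856465 / 4478976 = 0.41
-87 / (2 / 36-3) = 29.55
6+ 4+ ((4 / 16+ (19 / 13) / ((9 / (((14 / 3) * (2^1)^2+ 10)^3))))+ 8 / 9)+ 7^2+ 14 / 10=245589307 / 63180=3887.14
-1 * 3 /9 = -1 /3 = -0.33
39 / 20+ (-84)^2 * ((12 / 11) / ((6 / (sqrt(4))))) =564909 / 220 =2567.77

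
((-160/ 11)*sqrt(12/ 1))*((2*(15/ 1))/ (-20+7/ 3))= 28800*sqrt(3)/ 583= 85.56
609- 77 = 532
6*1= 6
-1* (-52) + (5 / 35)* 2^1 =366 / 7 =52.29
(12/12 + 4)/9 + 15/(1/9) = 1220/9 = 135.56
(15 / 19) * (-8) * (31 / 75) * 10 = -496 / 19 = -26.11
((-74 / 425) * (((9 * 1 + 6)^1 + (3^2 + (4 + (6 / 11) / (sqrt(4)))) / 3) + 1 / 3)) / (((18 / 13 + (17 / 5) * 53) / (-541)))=9171032 / 894795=10.25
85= 85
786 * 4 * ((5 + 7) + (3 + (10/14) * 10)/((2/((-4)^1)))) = -182352/7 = -26050.29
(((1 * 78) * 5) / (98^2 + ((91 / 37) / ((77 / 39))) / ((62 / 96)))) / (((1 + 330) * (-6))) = -820105 / 40116539324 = -0.00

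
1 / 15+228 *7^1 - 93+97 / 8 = 181823 / 120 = 1515.19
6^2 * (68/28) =612/7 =87.43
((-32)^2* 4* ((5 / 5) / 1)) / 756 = 1024 / 189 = 5.42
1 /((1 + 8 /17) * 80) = 17 /2000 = 0.01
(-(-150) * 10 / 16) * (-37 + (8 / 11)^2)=-1654875 / 484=-3419.16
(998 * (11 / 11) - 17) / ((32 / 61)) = 1870.03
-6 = -6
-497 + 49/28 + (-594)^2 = 352340.75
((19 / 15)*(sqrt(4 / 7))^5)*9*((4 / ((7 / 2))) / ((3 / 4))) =19456*sqrt(7) / 12005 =4.29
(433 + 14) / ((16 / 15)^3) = 1508625 / 4096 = 368.32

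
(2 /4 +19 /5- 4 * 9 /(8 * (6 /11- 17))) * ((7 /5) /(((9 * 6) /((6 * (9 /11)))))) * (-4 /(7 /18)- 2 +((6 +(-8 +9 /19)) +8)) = -3199447 /945725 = -3.38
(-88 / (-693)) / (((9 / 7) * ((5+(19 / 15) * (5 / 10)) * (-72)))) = -10 / 41067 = -0.00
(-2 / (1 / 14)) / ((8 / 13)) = -91 / 2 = -45.50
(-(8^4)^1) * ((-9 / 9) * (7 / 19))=28672 / 19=1509.05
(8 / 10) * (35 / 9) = 28 / 9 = 3.11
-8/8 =-1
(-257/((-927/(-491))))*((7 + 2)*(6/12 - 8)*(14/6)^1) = 4416545/206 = 21439.54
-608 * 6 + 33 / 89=-3647.63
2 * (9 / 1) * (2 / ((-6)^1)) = -6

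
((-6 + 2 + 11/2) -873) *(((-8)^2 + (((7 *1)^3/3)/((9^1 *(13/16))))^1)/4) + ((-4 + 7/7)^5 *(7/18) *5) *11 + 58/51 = -89691607/3978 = -22546.91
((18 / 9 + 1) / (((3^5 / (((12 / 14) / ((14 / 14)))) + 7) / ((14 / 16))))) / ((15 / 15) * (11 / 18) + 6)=27 / 19754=0.00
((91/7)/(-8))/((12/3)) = -13/32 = -0.41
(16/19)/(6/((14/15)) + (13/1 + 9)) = 112/3781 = 0.03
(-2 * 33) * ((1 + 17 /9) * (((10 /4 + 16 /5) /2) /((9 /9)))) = -2717 /5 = -543.40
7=7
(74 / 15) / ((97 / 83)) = 6142 / 1455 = 4.22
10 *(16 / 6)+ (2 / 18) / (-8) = 1919 / 72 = 26.65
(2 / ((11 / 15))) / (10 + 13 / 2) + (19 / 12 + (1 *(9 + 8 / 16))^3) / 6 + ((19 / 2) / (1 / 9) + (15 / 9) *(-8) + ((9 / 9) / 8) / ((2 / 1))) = 469477 / 2178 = 215.55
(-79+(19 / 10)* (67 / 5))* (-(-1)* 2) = -2677 / 25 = -107.08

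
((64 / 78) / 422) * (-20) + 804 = 6615796 / 8229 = 803.96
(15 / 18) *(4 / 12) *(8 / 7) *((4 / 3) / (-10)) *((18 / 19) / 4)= -4 / 399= -0.01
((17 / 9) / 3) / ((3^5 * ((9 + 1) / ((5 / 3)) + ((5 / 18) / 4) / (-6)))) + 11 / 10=6917771 / 6286410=1.10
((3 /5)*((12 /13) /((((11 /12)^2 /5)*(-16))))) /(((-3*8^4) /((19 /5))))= 513 /8053760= 0.00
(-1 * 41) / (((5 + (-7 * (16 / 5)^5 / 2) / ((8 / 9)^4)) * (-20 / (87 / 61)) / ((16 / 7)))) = -8917500 / 2503514237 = -0.00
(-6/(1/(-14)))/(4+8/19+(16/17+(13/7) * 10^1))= 31654/9019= 3.51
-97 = -97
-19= -19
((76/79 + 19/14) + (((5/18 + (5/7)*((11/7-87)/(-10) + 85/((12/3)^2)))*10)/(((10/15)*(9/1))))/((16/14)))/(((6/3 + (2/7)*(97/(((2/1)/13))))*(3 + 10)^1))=6557953/905074560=0.01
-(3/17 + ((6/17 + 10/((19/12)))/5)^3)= -10737292389/4212283375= -2.55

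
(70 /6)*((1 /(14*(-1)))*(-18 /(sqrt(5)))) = 3*sqrt(5) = 6.71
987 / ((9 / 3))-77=252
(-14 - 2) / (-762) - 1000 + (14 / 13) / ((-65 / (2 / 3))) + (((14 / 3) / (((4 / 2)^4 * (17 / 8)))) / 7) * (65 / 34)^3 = -215081734567853 / 215113346760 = -999.85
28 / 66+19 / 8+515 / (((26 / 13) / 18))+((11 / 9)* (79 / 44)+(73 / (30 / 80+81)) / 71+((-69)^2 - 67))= 113896756037 / 12202344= 9334.01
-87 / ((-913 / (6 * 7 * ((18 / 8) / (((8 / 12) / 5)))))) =246645 / 3652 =67.54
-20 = -20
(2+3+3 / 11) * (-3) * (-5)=870 / 11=79.09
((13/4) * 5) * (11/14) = 715/56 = 12.77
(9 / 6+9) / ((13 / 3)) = 63 / 26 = 2.42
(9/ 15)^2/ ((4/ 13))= 117/ 100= 1.17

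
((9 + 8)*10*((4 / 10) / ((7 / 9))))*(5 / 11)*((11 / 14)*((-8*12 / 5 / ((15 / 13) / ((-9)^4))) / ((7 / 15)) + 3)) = -2505535038 / 343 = -7304766.87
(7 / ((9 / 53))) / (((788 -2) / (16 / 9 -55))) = -177709 / 63666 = -2.79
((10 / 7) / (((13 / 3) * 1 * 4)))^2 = 225 / 33124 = 0.01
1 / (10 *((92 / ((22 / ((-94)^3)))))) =-11 / 382068640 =-0.00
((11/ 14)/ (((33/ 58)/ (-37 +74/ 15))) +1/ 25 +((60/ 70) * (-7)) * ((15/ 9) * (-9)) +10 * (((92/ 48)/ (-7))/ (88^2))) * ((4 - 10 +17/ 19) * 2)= -108269514223/ 231739200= -467.20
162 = 162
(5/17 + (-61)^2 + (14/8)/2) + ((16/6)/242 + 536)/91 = 2392608841/641784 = 3728.06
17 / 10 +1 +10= 127 / 10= 12.70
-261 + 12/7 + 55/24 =-256.99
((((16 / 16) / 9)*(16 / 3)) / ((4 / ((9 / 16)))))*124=31 / 3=10.33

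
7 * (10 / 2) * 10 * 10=3500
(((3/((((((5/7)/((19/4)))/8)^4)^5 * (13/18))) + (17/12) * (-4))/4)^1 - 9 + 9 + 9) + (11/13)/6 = 509504175109452271717924330091253400220218609513637/14877319335937500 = 34247041661510834953134250000000000.00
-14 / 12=-7 / 6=-1.17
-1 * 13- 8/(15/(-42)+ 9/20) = -1289/13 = -99.15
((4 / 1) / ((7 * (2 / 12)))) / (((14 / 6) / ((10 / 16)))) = 45 / 49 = 0.92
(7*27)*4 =756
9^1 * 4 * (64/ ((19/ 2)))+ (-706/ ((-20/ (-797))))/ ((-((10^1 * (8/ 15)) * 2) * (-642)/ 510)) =-241063845/ 130112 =-1852.74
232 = 232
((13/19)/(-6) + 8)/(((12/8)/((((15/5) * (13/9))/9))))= 2.53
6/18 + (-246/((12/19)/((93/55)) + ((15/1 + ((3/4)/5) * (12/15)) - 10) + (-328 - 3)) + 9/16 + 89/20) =6.10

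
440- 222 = 218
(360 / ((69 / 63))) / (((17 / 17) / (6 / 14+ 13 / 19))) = 159840 / 437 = 365.77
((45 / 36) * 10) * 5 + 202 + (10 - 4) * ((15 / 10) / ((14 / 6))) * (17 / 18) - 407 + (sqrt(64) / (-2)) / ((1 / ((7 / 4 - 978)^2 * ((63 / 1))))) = -6724823913 / 28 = -240172282.61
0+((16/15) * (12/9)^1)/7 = 64/315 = 0.20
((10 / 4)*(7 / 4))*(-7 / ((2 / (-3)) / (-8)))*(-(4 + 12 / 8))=8085 / 4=2021.25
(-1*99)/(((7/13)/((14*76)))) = -195624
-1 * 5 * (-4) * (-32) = -640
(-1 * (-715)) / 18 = 39.72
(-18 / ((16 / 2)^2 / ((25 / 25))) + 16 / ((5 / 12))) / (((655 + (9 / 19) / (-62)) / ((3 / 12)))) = 0.01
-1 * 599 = -599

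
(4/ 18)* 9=2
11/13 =0.85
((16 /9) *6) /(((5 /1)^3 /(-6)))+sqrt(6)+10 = sqrt(6)+1186 /125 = 11.94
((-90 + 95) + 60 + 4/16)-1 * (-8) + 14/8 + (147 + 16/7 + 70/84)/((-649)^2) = 75.00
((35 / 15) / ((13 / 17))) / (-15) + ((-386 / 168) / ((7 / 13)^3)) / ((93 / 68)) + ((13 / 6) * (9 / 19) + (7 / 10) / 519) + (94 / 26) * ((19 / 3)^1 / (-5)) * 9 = -813444710436 / 15902555305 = -51.15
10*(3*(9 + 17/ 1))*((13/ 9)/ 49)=3380/ 147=22.99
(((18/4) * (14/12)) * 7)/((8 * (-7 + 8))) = 147/32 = 4.59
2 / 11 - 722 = -7940 / 11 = -721.82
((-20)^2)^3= 64000000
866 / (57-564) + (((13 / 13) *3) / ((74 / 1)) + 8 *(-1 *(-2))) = 537725 / 37518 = 14.33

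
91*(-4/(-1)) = 364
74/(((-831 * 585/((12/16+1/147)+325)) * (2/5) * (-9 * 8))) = 7087165/4116202272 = 0.00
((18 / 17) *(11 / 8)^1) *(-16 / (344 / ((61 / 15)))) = -2013 / 7310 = -0.28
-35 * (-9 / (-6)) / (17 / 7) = -735 / 34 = -21.62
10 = 10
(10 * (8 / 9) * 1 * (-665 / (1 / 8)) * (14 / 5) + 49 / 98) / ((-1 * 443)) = 2383351 / 7974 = 298.89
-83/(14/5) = -415/14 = -29.64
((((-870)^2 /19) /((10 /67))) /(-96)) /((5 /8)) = -169041 /38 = -4448.45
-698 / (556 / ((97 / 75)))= -33853 / 20850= -1.62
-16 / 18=-8 / 9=-0.89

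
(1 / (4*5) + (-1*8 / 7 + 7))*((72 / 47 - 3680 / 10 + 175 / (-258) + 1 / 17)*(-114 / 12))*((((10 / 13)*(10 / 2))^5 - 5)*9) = 31659991103042985357 / 204104217616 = 155116790.20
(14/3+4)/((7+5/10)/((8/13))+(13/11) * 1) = 352/543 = 0.65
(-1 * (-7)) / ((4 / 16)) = 28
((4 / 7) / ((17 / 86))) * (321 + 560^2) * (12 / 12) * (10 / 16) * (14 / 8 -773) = -208215951275 / 476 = -437428469.07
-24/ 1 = -24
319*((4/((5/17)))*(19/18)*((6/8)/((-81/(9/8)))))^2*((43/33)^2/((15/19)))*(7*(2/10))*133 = 2856.53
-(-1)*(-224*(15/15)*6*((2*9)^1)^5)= -2539579392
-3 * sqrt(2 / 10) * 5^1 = -3 * sqrt(5) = -6.71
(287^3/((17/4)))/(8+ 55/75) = 1418394180/2227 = 636908.03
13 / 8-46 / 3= -329 / 24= -13.71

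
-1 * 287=-287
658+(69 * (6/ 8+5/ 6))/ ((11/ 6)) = 717.59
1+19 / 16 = 35 / 16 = 2.19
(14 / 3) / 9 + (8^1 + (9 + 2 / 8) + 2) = 2135 / 108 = 19.77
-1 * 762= -762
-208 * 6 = -1248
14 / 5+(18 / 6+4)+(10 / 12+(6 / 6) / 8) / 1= 1291 / 120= 10.76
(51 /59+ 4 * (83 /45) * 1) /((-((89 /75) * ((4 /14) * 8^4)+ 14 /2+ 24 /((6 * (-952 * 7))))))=-182285390 /30868360863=-0.01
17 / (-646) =-1 / 38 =-0.03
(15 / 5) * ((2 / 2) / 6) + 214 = 429 / 2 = 214.50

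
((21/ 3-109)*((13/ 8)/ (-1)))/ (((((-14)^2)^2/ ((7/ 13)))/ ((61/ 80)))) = 3111/ 1756160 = 0.00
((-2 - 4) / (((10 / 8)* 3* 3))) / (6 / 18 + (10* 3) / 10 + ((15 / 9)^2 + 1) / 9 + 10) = -108 / 2785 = -0.04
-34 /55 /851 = -34 /46805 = -0.00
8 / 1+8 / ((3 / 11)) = 112 / 3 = 37.33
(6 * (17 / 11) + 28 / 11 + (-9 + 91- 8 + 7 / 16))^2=230462761 / 30976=7440.04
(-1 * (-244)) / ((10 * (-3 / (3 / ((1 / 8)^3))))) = -62464 / 5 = -12492.80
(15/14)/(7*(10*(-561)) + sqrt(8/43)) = -1809225/66311714692 - 15*sqrt(86)/464182002844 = -0.00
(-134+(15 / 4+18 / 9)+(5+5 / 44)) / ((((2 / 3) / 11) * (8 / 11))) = -89397 / 32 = -2793.66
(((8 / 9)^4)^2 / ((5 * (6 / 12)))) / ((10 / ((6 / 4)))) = 8388608 / 358722675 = 0.02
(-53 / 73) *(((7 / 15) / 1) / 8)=-371 / 8760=-0.04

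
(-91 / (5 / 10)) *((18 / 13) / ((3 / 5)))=-420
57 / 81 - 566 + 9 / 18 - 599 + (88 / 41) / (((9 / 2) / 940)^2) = 614324465 / 6642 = 92490.89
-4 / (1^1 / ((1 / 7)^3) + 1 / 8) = -32 / 2745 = -0.01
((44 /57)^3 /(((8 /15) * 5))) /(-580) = -2662 /8950995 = -0.00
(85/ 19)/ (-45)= -17/ 171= -0.10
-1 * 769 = -769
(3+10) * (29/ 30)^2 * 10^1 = 121.48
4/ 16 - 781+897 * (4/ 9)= -382.08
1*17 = 17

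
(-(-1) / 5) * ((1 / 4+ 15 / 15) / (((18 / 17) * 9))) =17 / 648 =0.03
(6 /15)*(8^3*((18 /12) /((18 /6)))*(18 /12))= 768 /5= 153.60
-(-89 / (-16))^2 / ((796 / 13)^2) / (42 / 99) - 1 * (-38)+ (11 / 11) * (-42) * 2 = -104504643641 / 2270879744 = -46.02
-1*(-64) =64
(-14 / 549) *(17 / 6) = -119 / 1647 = -0.07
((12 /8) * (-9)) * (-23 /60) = 207 /40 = 5.18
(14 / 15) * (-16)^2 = 238.93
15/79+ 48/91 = 5157/7189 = 0.72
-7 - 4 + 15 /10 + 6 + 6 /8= -11 /4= -2.75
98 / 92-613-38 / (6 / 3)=-29023 / 46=-630.93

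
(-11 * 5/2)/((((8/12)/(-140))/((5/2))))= 28875/2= 14437.50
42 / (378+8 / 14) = 147 / 1325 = 0.11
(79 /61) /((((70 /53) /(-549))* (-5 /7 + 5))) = -12561 /100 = -125.61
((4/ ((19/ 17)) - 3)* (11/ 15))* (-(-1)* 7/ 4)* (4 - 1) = 847/ 380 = 2.23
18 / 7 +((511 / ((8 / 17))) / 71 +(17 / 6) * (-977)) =-2750.30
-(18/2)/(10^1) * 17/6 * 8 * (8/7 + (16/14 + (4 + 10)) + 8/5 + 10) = -99552/175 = -568.87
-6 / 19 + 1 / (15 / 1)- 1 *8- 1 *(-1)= -2066 / 285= -7.25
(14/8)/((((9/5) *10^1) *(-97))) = -7/6984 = -0.00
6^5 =7776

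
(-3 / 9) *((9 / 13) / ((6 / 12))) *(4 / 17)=-24 / 221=-0.11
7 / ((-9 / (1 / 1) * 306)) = -7 / 2754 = -0.00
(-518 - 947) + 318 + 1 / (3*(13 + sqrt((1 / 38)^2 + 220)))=-19494709 / 16995 + 38*sqrt(317681) / 220935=-1146.99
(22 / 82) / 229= 11 / 9389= 0.00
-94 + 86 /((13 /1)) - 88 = -2280 /13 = -175.38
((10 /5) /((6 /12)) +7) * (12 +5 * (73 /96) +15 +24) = 57871 /96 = 602.82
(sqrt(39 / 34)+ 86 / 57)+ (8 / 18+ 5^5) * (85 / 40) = sqrt(1326) / 34+ 9087731 / 1368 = 6644.15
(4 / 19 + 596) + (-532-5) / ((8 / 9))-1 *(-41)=5029 / 152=33.09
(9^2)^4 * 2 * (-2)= -172186884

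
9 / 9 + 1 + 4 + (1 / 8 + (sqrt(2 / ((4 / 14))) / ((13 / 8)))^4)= 3005121 / 228488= 13.15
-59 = -59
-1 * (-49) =49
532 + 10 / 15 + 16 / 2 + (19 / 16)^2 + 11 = 424763 / 768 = 553.08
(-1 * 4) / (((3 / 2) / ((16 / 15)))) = -128 / 45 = -2.84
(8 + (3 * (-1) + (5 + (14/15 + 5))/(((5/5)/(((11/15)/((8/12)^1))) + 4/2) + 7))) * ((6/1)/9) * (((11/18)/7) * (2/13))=219538/4017195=0.05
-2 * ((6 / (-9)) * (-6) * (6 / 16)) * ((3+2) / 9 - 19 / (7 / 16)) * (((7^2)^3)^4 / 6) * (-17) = -1256690771614495435721531 / 18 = -69816153978583079762307.28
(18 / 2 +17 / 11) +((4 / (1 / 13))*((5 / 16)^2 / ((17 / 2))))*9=95279 / 5984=15.92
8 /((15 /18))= 48 /5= 9.60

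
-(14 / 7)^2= -4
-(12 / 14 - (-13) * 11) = -1007 / 7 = -143.86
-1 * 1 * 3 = -3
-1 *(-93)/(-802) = -0.12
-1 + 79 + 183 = 261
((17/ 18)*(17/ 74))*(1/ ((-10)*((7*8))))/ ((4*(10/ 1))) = -289/ 29836800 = -0.00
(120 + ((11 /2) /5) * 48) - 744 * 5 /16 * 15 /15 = -597 /10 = -59.70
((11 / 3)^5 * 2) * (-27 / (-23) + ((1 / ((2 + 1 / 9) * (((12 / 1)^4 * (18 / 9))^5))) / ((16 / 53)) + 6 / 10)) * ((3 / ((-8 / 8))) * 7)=-49378.60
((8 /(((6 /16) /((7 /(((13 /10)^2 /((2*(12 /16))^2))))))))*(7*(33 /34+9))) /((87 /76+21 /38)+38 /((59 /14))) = 178760937600 /138027539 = 1295.11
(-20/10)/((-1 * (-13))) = -2/13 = -0.15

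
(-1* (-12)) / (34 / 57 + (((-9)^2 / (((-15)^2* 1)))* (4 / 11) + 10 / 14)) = 1316700 / 158189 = 8.32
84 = 84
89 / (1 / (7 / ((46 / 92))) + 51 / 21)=178 / 5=35.60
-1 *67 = -67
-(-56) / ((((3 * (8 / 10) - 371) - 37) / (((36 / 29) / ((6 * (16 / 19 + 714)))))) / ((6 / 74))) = -3990 / 1231459567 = -0.00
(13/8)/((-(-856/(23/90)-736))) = 299/751744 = 0.00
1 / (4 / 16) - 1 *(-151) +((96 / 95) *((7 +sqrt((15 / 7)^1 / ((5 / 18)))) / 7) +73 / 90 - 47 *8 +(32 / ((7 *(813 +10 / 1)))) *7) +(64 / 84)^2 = -3014329193 / 13791834 +288 *sqrt(42) / 4655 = -218.16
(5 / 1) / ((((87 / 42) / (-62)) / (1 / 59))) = -4340 / 1711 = -2.54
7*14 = 98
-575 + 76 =-499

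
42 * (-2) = -84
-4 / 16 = -1 / 4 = -0.25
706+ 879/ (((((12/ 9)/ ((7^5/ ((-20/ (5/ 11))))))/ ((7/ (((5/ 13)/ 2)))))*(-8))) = 4035610489/ 3520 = 1146480.25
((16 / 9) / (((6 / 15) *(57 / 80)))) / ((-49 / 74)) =-236800 / 25137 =-9.42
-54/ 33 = -18/ 11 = -1.64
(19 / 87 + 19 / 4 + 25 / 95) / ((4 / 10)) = 172955 / 13224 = 13.08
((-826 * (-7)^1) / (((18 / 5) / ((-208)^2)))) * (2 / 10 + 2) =1375838464 / 9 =152870940.44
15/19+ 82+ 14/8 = 6425/76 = 84.54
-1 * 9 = -9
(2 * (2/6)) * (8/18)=8/27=0.30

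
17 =17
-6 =-6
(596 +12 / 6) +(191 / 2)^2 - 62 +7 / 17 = 656653 / 68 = 9656.66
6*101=606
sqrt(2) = 1.41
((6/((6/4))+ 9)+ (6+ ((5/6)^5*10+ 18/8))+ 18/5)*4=561209/4860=115.48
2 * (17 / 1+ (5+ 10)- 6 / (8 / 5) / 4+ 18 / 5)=2773 / 40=69.32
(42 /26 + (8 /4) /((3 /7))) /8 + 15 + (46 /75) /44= 451857 /28600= 15.80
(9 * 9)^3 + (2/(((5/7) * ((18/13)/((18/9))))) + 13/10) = 47830171/90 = 531446.34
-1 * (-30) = 30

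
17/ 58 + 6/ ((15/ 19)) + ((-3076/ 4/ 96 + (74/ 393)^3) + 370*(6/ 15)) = 41651684436973/ 281640840480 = 147.89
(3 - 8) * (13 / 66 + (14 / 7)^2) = -1385 / 66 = -20.98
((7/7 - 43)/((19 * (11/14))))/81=-196/5643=-0.03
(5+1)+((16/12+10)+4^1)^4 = 55283.23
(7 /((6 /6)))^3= 343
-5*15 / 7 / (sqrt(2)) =-75*sqrt(2) / 14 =-7.58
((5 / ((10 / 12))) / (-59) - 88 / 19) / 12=-2653 / 6726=-0.39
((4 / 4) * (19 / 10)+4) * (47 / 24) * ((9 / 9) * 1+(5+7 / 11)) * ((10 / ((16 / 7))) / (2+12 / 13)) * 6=18421039 / 26752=688.59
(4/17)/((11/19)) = 76/187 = 0.41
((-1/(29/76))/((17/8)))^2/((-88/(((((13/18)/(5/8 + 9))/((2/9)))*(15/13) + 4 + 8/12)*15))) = -269854720/205862503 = -1.31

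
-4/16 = -1/4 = -0.25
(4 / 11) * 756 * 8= 24192 / 11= 2199.27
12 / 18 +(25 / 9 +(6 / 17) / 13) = 6905 / 1989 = 3.47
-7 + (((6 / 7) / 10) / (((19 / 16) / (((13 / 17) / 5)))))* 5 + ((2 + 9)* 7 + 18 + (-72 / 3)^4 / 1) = 3751723144 / 11305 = 331864.06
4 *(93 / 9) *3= 124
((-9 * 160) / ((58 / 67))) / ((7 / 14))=-96480 / 29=-3326.90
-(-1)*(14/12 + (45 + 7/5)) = 1427/30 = 47.57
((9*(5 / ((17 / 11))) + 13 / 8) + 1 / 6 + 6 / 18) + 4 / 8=4317 / 136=31.74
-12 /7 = -1.71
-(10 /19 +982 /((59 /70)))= -1306650 /1121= -1165.61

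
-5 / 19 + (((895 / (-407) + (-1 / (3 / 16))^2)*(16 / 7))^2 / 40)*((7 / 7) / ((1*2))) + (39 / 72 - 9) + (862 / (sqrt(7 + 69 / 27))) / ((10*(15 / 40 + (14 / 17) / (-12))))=18119459101313 / 499670269560 + 263772*sqrt(86) / 26875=127.28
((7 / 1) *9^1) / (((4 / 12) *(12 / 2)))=63 / 2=31.50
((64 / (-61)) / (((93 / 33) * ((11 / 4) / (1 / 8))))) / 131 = -32 / 247721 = -0.00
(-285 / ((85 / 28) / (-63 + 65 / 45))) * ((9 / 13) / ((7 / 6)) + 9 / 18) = 4189348 / 663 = 6318.78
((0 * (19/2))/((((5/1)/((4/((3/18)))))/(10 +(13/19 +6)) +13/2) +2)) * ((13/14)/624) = 0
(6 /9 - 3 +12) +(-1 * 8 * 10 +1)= -208 /3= -69.33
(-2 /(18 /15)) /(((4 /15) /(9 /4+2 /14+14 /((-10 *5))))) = -1479 /112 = -13.21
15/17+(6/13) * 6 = 807/221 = 3.65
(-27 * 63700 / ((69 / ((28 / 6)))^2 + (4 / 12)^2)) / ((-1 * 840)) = 3611790 / 385837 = 9.36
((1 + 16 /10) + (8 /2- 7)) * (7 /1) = -14 /5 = -2.80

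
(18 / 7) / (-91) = -18 / 637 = -0.03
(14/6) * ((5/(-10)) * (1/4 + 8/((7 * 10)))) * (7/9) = -0.33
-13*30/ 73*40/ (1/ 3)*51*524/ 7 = -1250683200/ 511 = -2447520.94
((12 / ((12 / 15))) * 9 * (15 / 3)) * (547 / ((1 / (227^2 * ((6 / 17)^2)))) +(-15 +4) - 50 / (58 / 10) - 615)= 19859339845800 / 8381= 2369566859.06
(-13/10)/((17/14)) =-91/85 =-1.07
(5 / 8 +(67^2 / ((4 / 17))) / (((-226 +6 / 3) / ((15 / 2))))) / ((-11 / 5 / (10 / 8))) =28589375 / 78848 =362.59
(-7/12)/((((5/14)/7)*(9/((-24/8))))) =343/90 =3.81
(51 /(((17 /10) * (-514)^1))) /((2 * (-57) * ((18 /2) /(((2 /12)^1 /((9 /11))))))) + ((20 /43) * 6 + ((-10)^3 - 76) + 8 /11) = -2407709848369 /2244988548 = -1072.48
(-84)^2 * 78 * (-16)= -8805888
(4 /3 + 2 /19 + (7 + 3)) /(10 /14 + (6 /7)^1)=4564 /627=7.28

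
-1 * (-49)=49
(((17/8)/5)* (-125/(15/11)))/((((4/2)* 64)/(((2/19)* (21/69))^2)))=-45815/146664192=-0.00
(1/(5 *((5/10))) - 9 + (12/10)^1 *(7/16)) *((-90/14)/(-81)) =-0.64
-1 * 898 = -898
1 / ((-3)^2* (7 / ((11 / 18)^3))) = 1331 / 367416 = 0.00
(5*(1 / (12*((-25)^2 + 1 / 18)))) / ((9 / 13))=65 / 67506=0.00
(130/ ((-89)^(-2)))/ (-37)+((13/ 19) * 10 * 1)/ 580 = -1134761979/ 40774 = -27830.53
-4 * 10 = -40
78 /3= 26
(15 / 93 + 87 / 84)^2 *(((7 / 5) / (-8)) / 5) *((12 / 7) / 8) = -3238563 / 301369600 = -0.01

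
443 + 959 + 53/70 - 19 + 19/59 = 5716247/4130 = 1384.08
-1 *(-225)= 225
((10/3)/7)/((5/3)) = 2/7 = 0.29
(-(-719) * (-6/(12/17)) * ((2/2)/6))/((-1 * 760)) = 1.34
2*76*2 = 304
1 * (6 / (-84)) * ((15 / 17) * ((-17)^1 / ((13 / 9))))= 0.74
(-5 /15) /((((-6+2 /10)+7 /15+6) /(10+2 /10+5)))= -38 /5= -7.60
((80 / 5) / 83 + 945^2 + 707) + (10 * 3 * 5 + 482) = 74232228 / 83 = 894364.19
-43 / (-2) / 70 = 43 / 140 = 0.31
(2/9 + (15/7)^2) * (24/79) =16984/11613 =1.46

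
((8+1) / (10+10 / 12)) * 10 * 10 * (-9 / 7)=-9720 / 91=-106.81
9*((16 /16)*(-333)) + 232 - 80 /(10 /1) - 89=-2862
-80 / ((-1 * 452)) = 20 / 113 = 0.18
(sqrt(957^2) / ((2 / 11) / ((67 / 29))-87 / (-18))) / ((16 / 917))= 9558153 / 856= 11166.07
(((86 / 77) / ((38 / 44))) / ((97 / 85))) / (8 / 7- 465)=-860 / 352013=-0.00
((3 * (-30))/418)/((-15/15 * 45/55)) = 5/19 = 0.26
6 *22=132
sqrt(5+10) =sqrt(15) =3.87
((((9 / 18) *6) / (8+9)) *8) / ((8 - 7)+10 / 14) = 14 / 17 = 0.82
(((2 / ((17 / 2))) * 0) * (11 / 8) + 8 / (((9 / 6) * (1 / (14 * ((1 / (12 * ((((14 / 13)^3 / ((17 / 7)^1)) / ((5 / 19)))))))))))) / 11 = 0.29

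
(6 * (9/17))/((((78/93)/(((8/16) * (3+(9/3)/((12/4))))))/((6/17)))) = 10044/3757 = 2.67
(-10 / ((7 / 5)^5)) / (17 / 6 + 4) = -187500 / 689087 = -0.27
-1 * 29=-29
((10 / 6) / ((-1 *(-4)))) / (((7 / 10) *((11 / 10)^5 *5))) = 250000 / 3382071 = 0.07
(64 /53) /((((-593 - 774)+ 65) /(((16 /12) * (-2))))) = 256 /103509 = 0.00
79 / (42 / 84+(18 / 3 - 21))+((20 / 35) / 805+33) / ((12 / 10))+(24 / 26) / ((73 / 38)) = 4193290523 / 186097002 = 22.53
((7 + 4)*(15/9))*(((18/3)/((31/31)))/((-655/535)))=-11770/131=-89.85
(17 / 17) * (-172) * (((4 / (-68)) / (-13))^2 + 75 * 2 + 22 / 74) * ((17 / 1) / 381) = -15572010712 / 13500227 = -1153.46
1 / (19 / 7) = 7 / 19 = 0.37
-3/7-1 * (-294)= 2055/7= 293.57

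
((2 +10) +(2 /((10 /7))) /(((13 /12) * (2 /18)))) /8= 192 /65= 2.95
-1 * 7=-7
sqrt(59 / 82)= sqrt(4838) / 82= 0.85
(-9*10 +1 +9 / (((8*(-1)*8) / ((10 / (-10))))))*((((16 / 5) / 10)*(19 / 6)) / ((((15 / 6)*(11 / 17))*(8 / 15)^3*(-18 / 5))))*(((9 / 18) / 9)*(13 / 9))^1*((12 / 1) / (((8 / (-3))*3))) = -10854415 / 884736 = -12.27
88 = 88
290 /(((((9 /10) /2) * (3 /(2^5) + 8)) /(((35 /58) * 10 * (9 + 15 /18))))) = 4720000 /999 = 4724.72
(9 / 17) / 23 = 9 / 391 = 0.02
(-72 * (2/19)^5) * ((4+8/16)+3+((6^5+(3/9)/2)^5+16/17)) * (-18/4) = 15034637659727148453767300/126281049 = 119056958892756334.75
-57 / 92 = -0.62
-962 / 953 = -1.01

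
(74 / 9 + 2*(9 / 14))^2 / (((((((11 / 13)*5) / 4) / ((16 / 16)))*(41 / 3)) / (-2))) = -37315304 / 2983365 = -12.51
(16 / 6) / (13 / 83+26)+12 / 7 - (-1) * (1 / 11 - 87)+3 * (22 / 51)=-714427562 / 8525517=-83.80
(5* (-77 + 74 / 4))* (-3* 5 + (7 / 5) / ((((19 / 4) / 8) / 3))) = 88101 / 38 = 2318.45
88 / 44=2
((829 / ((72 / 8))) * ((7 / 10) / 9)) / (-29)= -5803 / 23490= -0.25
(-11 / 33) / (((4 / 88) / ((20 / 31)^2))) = -8800 / 2883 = -3.05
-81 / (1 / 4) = -324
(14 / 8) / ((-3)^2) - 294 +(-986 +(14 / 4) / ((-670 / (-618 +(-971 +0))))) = -3833587 / 3015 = -1271.50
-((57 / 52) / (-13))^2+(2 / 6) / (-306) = -1719779 / 209751984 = -0.01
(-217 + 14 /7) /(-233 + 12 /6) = 215 /231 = 0.93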